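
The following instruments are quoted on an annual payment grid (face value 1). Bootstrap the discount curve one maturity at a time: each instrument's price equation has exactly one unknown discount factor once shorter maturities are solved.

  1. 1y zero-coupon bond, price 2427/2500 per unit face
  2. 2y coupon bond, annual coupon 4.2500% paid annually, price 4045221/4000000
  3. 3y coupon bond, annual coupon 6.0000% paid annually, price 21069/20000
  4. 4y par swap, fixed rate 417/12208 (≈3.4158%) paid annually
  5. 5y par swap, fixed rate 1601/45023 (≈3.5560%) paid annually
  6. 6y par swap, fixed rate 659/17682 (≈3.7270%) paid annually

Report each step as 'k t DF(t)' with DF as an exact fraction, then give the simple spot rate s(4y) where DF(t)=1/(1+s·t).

step 1 [1y] zero: DF = P = 2427/2500 ≈ 0.970800
step 2 [2y] bond c/1=17/400: DF=(4045221/4000000 − 17/400·(0.970800))/(1+17/400) = 1861/2000 ≈ 0.930500
step 3 [3y] bond c/1=3/50: DF=(21069/20000 − 3/50·(0.970800+0.930500))/(1+3/50) = 4431/5000 ≈ 0.886200
step 4 [4y] swap r/1=417/12208: DF=(1 − 417/12208·(0.970800+0.930500+0.886200))/(1+417/12208) = 8749/10000 ≈ 0.874900
step 5 [5y] swap r/1=1601/45023: DF=(1 − 1601/45023·(0.970800+0.930500+0.886200+0.874900))/(1+1601/45023) = 8399/10000 ≈ 0.839900
step 6 [6y] swap r/1=659/17682: DF=(1 − 659/17682·(0.970800+0.930500+0.886200+0.874900+0.839900))/(1+659/17682) = 8023/10000 ≈ 0.802300

1 1 2427/2500
2 2 1861/2000
3 3 4431/5000
4 4 8749/10000
5 5 8399/10000
6 6 8023/10000
s(4y) = (1/(8749/10000) − 1)/(4) = 1251/34996 ≈ 3.5747%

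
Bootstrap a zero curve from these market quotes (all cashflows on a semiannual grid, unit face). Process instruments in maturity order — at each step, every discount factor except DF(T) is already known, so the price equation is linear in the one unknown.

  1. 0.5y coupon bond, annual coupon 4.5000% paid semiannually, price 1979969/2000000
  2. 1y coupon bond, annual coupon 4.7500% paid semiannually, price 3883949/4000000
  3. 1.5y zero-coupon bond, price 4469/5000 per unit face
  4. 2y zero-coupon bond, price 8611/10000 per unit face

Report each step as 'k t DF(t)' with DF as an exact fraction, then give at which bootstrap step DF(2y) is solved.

step 1 [0.5y] bond c/2=9/400: DF=(1979969/2000000 − 9/400·(0))/(1+9/400) = 4841/5000 ≈ 0.968200
step 2 [1y] bond c/2=19/800: DF=(3883949/4000000 − 19/800·(0.968200))/(1+19/800) = 463/500 ≈ 0.926000
step 3 [1.5y] zero: DF = P = 4469/5000 ≈ 0.893800
step 4 [2y] zero: DF = P = 8611/10000 ≈ 0.861100

1 1/2 4841/5000
2 1 463/500
3 3/2 4469/5000
4 2 8611/10000
DF(2y) is solved at step 4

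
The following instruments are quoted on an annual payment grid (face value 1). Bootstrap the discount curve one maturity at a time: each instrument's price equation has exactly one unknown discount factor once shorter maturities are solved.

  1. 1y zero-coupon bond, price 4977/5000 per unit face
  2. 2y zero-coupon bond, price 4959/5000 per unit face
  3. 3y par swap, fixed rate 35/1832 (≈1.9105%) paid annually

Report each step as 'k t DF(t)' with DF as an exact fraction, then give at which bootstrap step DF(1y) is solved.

step 1 [1y] zero: DF = P = 4977/5000 ≈ 0.995400
step 2 [2y] zero: DF = P = 4959/5000 ≈ 0.991800
step 3 [3y] swap r/1=35/1832: DF=(1 − 35/1832·(0.995400+0.991800))/(1+35/1832) = 118/125 ≈ 0.944000

1 1 4977/5000
2 2 4959/5000
3 3 118/125
DF(1y) is solved at step 1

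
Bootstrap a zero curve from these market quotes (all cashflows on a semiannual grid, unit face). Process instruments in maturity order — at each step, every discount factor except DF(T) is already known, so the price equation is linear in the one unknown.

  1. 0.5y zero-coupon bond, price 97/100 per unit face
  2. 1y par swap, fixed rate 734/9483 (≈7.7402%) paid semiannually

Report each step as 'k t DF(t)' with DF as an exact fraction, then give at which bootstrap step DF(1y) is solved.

1 1/2 97/100
2 1 4633/5000
DF(1y) is solved at step 2

step 1 [0.5y] zero: DF = P = 97/100 ≈ 0.970000
step 2 [1y] swap r/2=367/9483: DF=(1 − 367/9483·(0.970000))/(1+367/9483) = 4633/5000 ≈ 0.926600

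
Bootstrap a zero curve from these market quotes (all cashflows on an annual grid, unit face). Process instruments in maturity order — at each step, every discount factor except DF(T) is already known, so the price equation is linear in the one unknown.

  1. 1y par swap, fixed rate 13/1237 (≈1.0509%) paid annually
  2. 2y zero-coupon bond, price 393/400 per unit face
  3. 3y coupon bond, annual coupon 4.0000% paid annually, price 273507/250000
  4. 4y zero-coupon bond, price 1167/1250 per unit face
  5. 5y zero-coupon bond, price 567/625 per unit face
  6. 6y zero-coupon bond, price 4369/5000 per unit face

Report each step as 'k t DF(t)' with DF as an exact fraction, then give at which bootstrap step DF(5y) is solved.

step 1 [1y] swap r/1=13/1237: DF=(1 − 13/1237·(0))/(1+13/1237) = 1237/1250 ≈ 0.989600
step 2 [2y] zero: DF = P = 393/400 ≈ 0.982500
step 3 [3y] bond c/1=1/25: DF=(273507/250000 − 1/25·(0.989600+0.982500))/(1+1/25) = 9761/10000 ≈ 0.976100
step 4 [4y] zero: DF = P = 1167/1250 ≈ 0.933600
step 5 [5y] zero: DF = P = 567/625 ≈ 0.907200
step 6 [6y] zero: DF = P = 4369/5000 ≈ 0.873800

1 1 1237/1250
2 2 393/400
3 3 9761/10000
4 4 1167/1250
5 5 567/625
6 6 4369/5000
DF(5y) is solved at step 5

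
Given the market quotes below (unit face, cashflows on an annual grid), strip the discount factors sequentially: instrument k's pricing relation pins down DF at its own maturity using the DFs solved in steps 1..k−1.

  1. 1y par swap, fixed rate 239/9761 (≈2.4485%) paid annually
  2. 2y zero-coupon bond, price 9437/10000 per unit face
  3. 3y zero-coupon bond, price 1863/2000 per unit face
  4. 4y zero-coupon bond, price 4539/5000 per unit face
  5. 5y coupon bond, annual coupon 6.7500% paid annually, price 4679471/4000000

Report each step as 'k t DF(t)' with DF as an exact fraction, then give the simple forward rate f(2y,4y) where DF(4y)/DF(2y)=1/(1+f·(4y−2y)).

1 1 9761/10000
2 2 9437/10000
3 3 1863/2000
4 4 4539/5000
5 5 4291/5000
f(2y,4y) = ((9437/10000)/(4539/5000) − 1)/(2) = 359/18156 ≈ 1.9773%

step 1 [1y] swap r/1=239/9761: DF=(1 − 239/9761·(0))/(1+239/9761) = 9761/10000 ≈ 0.976100
step 2 [2y] zero: DF = P = 9437/10000 ≈ 0.943700
step 3 [3y] zero: DF = P = 1863/2000 ≈ 0.931500
step 4 [4y] zero: DF = P = 4539/5000 ≈ 0.907800
step 5 [5y] bond c/1=27/400: DF=(4679471/4000000 − 27/400·(0.976100+0.943700+0.931500+0.907800))/(1+27/400) = 4291/5000 ≈ 0.858200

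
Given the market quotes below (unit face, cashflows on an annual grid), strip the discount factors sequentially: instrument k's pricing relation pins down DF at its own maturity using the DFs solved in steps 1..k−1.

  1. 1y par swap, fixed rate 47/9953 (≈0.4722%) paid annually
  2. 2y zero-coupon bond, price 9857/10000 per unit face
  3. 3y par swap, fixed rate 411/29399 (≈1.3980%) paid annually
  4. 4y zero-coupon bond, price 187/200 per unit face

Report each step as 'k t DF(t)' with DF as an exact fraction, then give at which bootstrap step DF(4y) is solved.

1 1 9953/10000
2 2 9857/10000
3 3 9589/10000
4 4 187/200
DF(4y) is solved at step 4

step 1 [1y] swap r/1=47/9953: DF=(1 − 47/9953·(0))/(1+47/9953) = 9953/10000 ≈ 0.995300
step 2 [2y] zero: DF = P = 9857/10000 ≈ 0.985700
step 3 [3y] swap r/1=411/29399: DF=(1 − 411/29399·(0.995300+0.985700))/(1+411/29399) = 9589/10000 ≈ 0.958900
step 4 [4y] zero: DF = P = 187/200 ≈ 0.935000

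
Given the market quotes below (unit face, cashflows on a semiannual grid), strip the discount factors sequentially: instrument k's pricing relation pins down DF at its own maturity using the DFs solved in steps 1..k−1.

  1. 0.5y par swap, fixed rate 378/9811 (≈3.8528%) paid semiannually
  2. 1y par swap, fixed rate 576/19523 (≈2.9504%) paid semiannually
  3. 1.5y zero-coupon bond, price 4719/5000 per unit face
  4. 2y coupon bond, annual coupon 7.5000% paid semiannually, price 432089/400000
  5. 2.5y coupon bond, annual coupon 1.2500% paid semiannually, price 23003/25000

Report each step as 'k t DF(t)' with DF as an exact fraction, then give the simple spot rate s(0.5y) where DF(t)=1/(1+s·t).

step 1 [0.5y] swap r/2=189/9811: DF=(1 − 189/9811·(0))/(1+189/9811) = 9811/10000 ≈ 0.981100
step 2 [1y] swap r/2=288/19523: DF=(1 − 288/19523·(0.981100))/(1+288/19523) = 607/625 ≈ 0.971200
step 3 [1.5y] zero: DF = P = 4719/5000 ≈ 0.943800
step 4 [2y] bond c/2=3/80: DF=(432089/400000 − 3/80·(0.981100+0.971200+0.943800))/(1+3/80) = 1873/2000 ≈ 0.936500
step 5 [2.5y] bond c/2=1/160: DF=(23003/25000 − 1/160·(0.981100+0.971200+0.943800+0.936500))/(1+1/160) = 4453/5000 ≈ 0.890600

1 1/2 9811/10000
2 1 607/625
3 3/2 4719/5000
4 2 1873/2000
5 5/2 4453/5000
s(0.5y) = (1/(9811/10000) − 1)/(1/2) = 378/9811 ≈ 3.8528%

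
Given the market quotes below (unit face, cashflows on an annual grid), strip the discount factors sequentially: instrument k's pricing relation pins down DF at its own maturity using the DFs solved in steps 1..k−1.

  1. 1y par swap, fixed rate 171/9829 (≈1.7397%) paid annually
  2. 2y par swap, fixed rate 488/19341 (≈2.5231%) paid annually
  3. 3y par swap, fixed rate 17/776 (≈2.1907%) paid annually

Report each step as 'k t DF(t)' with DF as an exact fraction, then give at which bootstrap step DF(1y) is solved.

step 1 [1y] swap r/1=171/9829: DF=(1 − 171/9829·(0))/(1+171/9829) = 9829/10000 ≈ 0.982900
step 2 [2y] swap r/1=488/19341: DF=(1 − 488/19341·(0.982900))/(1+488/19341) = 1189/1250 ≈ 0.951200
step 3 [3y] swap r/1=17/776: DF=(1 − 17/776·(0.982900+0.951200))/(1+17/776) = 9371/10000 ≈ 0.937100

1 1 9829/10000
2 2 1189/1250
3 3 9371/10000
DF(1y) is solved at step 1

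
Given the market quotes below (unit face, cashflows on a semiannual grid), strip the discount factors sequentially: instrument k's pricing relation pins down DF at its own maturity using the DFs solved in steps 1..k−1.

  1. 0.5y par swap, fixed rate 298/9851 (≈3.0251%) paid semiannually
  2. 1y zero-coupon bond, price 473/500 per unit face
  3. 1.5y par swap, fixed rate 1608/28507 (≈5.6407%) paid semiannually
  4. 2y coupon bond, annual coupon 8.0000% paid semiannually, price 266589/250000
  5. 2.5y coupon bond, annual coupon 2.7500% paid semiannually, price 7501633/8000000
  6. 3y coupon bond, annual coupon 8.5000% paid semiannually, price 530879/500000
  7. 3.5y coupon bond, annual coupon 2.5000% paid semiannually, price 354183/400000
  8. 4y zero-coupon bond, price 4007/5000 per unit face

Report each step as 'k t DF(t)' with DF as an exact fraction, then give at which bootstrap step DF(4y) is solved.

step 1 [0.5y] swap r/2=149/9851: DF=(1 − 149/9851·(0))/(1+149/9851) = 9851/10000 ≈ 0.985100
step 2 [1y] zero: DF = P = 473/500 ≈ 0.946000
step 3 [1.5y] swap r/2=804/28507: DF=(1 − 804/28507·(0.985100+0.946000))/(1+804/28507) = 2299/2500 ≈ 0.919600
step 4 [2y] bond c/2=1/25: DF=(266589/250000 − 1/25·(0.985100+0.946000+0.919600))/(1+1/25) = 9157/10000 ≈ 0.915700
step 5 [2.5y] bond c/2=11/800: DF=(7501633/8000000 − 11/800·(0.985100+0.946000+0.919600+0.915700))/(1+11/800) = 8739/10000 ≈ 0.873900
step 6 [3y] bond c/2=17/400: DF=(530879/500000 − 17/400·(0.985100+0.946000+0.919600+0.915700+0.873900))/(1+17/400) = 8293/10000 ≈ 0.829300
step 7 [3.5y] bond c/2=1/80: DF=(354183/400000 − 1/80·(0.985100+0.946000+0.919600+0.915700+0.873900+0.829300))/(1+1/80) = 807/1000 ≈ 0.807000
step 8 [4y] zero: DF = P = 4007/5000 ≈ 0.801400

1 1/2 9851/10000
2 1 473/500
3 3/2 2299/2500
4 2 9157/10000
5 5/2 8739/10000
6 3 8293/10000
7 7/2 807/1000
8 4 4007/5000
DF(4y) is solved at step 8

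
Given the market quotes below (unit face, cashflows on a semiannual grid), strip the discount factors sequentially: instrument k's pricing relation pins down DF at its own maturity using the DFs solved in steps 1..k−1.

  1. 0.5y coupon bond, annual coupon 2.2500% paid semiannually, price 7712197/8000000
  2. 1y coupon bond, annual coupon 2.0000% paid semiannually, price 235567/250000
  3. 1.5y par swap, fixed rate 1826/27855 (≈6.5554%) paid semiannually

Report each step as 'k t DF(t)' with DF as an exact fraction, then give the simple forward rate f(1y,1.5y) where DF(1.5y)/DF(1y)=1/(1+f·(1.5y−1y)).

1 1/2 9533/10000
2 1 1847/2000
3 3/2 9087/10000
f(1y,1.5y) = ((1847/2000)/(9087/10000) − 1)/(1/2) = 296/9087 ≈ 3.2574%

step 1 [0.5y] bond c/2=9/800: DF=(7712197/8000000 − 9/800·(0))/(1+9/800) = 9533/10000 ≈ 0.953300
step 2 [1y] bond c/2=1/100: DF=(235567/250000 − 1/100·(0.953300))/(1+1/100) = 1847/2000 ≈ 0.923500
step 3 [1.5y] swap r/2=913/27855: DF=(1 − 913/27855·(0.953300+0.923500))/(1+913/27855) = 9087/10000 ≈ 0.908700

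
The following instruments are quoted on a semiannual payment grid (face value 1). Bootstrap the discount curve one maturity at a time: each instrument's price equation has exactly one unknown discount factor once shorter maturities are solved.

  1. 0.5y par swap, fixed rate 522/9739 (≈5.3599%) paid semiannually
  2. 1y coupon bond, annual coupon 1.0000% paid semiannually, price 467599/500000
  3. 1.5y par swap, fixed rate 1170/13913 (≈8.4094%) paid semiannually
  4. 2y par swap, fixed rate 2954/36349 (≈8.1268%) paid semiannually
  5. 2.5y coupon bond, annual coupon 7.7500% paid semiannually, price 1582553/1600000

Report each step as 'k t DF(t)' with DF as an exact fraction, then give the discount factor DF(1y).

1 1/2 9739/10000
2 1 9257/10000
3 3/2 883/1000
4 2 8523/10000
5 5/2 4083/5000
DF(1y) = 9257/10000 ≈ 0.925700

step 1 [0.5y] swap r/2=261/9739: DF=(1 − 261/9739·(0))/(1+261/9739) = 9739/10000 ≈ 0.973900
step 2 [1y] bond c/2=1/200: DF=(467599/500000 − 1/200·(0.973900))/(1+1/200) = 9257/10000 ≈ 0.925700
step 3 [1.5y] swap r/2=585/13913: DF=(1 − 585/13913·(0.973900+0.925700))/(1+585/13913) = 883/1000 ≈ 0.883000
step 4 [2y] swap r/2=1477/36349: DF=(1 − 1477/36349·(0.973900+0.925700+0.883000))/(1+1477/36349) = 8523/10000 ≈ 0.852300
step 5 [2.5y] bond c/2=31/800: DF=(1582553/1600000 − 31/800·(0.973900+0.925700+0.883000+0.852300))/(1+31/800) = 4083/5000 ≈ 0.816600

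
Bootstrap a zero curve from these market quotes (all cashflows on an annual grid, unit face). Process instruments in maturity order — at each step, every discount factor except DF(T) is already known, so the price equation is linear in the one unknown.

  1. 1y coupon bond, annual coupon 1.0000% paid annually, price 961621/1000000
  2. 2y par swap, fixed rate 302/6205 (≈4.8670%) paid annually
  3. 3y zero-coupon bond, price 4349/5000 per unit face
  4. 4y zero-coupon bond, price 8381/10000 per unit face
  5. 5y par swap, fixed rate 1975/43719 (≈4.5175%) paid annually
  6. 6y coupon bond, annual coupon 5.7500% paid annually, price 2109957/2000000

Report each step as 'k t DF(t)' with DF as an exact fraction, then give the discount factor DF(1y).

1 1 9521/10000
2 2 4547/5000
3 3 4349/5000
4 4 8381/10000
5 5 321/400
6 6 7599/10000
DF(1y) = 9521/10000 ≈ 0.952100

step 1 [1y] bond c/1=1/100: DF=(961621/1000000 − 1/100·(0))/(1+1/100) = 9521/10000 ≈ 0.952100
step 2 [2y] swap r/1=302/6205: DF=(1 − 302/6205·(0.952100))/(1+302/6205) = 4547/5000 ≈ 0.909400
step 3 [3y] zero: DF = P = 4349/5000 ≈ 0.869800
step 4 [4y] zero: DF = P = 8381/10000 ≈ 0.838100
step 5 [5y] swap r/1=1975/43719: DF=(1 − 1975/43719·(0.952100+0.909400+0.869800+0.838100))/(1+1975/43719) = 321/400 ≈ 0.802500
step 6 [6y] bond c/1=23/400: DF=(2109957/2000000 − 23/400·(0.952100+0.909400+0.869800+0.838100+0.802500))/(1+23/400) = 7599/10000 ≈ 0.759900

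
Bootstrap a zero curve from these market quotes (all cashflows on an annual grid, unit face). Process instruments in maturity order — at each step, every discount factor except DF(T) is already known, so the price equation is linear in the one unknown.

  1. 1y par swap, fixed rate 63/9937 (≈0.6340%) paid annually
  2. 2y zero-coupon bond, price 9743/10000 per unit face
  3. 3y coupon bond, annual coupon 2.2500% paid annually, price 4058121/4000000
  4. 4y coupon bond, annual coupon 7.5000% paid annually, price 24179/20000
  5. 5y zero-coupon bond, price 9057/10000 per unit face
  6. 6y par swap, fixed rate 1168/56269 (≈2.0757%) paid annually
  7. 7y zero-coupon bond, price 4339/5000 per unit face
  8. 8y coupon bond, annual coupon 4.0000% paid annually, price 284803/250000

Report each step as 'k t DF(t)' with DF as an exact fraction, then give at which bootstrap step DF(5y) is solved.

1 1 9937/10000
2 2 9743/10000
3 3 9489/10000
4 4 9211/10000
5 5 9057/10000
6 6 552/625
7 7 4339/5000
8 8 1057/1250
DF(5y) is solved at step 5

step 1 [1y] swap r/1=63/9937: DF=(1 − 63/9937·(0))/(1+63/9937) = 9937/10000 ≈ 0.993700
step 2 [2y] zero: DF = P = 9743/10000 ≈ 0.974300
step 3 [3y] bond c/1=9/400: DF=(4058121/4000000 − 9/400·(0.993700+0.974300))/(1+9/400) = 9489/10000 ≈ 0.948900
step 4 [4y] bond c/1=3/40: DF=(24179/20000 − 3/40·(0.993700+0.974300+0.948900))/(1+3/40) = 9211/10000 ≈ 0.921100
step 5 [5y] zero: DF = P = 9057/10000 ≈ 0.905700
step 6 [6y] swap r/1=1168/56269: DF=(1 − 1168/56269·(0.993700+0.974300+0.948900+0.921100+0.905700))/(1+1168/56269) = 552/625 ≈ 0.883200
step 7 [7y] zero: DF = P = 4339/5000 ≈ 0.867800
step 8 [8y] bond c/1=1/25: DF=(284803/250000 − 1/25·(0.993700+0.974300+0.948900+0.921100+0.905700+0.883200+0.867800))/(1+1/25) = 1057/1250 ≈ 0.845600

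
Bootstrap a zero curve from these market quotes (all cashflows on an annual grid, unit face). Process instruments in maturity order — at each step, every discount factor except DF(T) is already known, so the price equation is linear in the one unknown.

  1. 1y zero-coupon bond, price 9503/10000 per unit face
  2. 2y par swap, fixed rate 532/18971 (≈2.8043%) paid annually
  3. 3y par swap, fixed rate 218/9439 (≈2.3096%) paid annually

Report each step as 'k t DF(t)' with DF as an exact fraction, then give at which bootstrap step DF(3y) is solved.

step 1 [1y] zero: DF = P = 9503/10000 ≈ 0.950300
step 2 [2y] swap r/1=532/18971: DF=(1 − 532/18971·(0.950300))/(1+532/18971) = 2367/2500 ≈ 0.946800
step 3 [3y] swap r/1=218/9439: DF=(1 − 218/9439·(0.950300+0.946800))/(1+218/9439) = 4673/5000 ≈ 0.934600

1 1 9503/10000
2 2 2367/2500
3 3 4673/5000
DF(3y) is solved at step 3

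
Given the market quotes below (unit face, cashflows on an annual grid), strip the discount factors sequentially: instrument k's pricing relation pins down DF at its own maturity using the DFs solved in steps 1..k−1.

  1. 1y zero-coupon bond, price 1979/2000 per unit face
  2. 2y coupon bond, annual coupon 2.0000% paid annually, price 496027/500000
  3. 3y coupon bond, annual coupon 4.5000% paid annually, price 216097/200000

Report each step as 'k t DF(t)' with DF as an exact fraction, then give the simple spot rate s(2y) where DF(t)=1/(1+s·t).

1 1 1979/2000
2 2 2383/2500
3 3 9503/10000
s(2y) = (1/(2383/2500) − 1)/(2) = 117/4766 ≈ 2.4549%

step 1 [1y] zero: DF = P = 1979/2000 ≈ 0.989500
step 2 [2y] bond c/1=1/50: DF=(496027/500000 − 1/50·(0.989500))/(1+1/50) = 2383/2500 ≈ 0.953200
step 3 [3y] bond c/1=9/200: DF=(216097/200000 − 9/200·(0.989500+0.953200))/(1+9/200) = 9503/10000 ≈ 0.950300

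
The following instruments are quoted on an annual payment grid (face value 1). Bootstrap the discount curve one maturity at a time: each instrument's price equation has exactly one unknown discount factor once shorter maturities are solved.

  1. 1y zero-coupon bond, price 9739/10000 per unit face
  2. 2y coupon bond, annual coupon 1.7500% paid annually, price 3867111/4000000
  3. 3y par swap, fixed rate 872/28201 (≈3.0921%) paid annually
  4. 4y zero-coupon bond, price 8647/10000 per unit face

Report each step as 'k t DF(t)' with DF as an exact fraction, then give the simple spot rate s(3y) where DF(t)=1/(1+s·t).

step 1 [1y] zero: DF = P = 9739/10000 ≈ 0.973900
step 2 [2y] bond c/1=7/400: DF=(3867111/4000000 − 7/400·(0.973900))/(1+7/400) = 4667/5000 ≈ 0.933400
step 3 [3y] swap r/1=872/28201: DF=(1 − 872/28201·(0.973900+0.933400))/(1+872/28201) = 1141/1250 ≈ 0.912800
step 4 [4y] zero: DF = P = 8647/10000 ≈ 0.864700

1 1 9739/10000
2 2 4667/5000
3 3 1141/1250
4 4 8647/10000
s(3y) = (1/(1141/1250) − 1)/(3) = 109/3423 ≈ 3.1843%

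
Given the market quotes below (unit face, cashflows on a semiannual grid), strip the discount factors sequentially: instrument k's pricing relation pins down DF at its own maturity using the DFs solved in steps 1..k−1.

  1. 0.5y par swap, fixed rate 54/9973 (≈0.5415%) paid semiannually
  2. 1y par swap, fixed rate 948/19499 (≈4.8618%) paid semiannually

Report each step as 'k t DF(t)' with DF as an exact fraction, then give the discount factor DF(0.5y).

step 1 [0.5y] swap r/2=27/9973: DF=(1 − 27/9973·(0))/(1+27/9973) = 9973/10000 ≈ 0.997300
step 2 [1y] swap r/2=474/19499: DF=(1 − 474/19499·(0.997300))/(1+474/19499) = 4763/5000 ≈ 0.952600

1 1/2 9973/10000
2 1 4763/5000
DF(0.5y) = 9973/10000 ≈ 0.997300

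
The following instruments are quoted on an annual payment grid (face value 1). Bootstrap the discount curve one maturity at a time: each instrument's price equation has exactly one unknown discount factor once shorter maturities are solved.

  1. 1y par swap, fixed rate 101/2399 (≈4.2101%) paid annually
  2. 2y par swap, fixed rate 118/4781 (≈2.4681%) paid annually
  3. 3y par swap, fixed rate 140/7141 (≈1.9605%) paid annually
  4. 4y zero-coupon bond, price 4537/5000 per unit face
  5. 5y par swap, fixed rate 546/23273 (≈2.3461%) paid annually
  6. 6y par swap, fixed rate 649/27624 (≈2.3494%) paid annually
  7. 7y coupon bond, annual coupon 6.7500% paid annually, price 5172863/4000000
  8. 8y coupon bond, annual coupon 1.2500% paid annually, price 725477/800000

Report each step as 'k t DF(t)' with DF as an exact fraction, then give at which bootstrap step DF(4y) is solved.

1 1 2399/2500
2 2 1191/1250
3 3 118/125
4 4 4537/5000
5 5 2227/2500
6 6 4351/5000
7 7 8621/10000
8 8 1021/1250
DF(4y) is solved at step 4

step 1 [1y] swap r/1=101/2399: DF=(1 − 101/2399·(0))/(1+101/2399) = 2399/2500 ≈ 0.959600
step 2 [2y] swap r/1=118/4781: DF=(1 − 118/4781·(0.959600))/(1+118/4781) = 1191/1250 ≈ 0.952800
step 3 [3y] swap r/1=140/7141: DF=(1 − 140/7141·(0.959600+0.952800))/(1+140/7141) = 118/125 ≈ 0.944000
step 4 [4y] zero: DF = P = 4537/5000 ≈ 0.907400
step 5 [5y] swap r/1=546/23273: DF=(1 − 546/23273·(0.959600+0.952800+0.944000+0.907400))/(1+546/23273) = 2227/2500 ≈ 0.890800
step 6 [6y] swap r/1=649/27624: DF=(1 − 649/27624·(0.959600+0.952800+0.944000+0.907400+0.890800))/(1+649/27624) = 4351/5000 ≈ 0.870200
step 7 [7y] bond c/1=27/400: DF=(5172863/4000000 − 27/400·(0.959600+0.952800+0.944000+0.907400+0.890800+0.870200))/(1+27/400) = 8621/10000 ≈ 0.862100
step 8 [8y] bond c/1=1/80: DF=(725477/800000 − 1/80·(0.959600+0.952800+0.944000+0.907400+0.890800+0.870200+0.862100))/(1+1/80) = 1021/1250 ≈ 0.816800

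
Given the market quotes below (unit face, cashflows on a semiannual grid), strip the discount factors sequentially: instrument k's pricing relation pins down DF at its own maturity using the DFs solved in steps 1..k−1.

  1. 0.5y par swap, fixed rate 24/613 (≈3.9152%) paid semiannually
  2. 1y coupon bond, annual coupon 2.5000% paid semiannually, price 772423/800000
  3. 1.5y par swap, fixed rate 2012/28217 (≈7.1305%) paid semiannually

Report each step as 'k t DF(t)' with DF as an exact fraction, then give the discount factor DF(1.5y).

step 1 [0.5y] swap r/2=12/613: DF=(1 − 12/613·(0))/(1+12/613) = 613/625 ≈ 0.980800
step 2 [1y] bond c/2=1/80: DF=(772423/800000 − 1/80·(0.980800))/(1+1/80) = 1883/2000 ≈ 0.941500
step 3 [1.5y] swap r/2=1006/28217: DF=(1 − 1006/28217·(0.980800+0.941500))/(1+1006/28217) = 4497/5000 ≈ 0.899400

1 1/2 613/625
2 1 1883/2000
3 3/2 4497/5000
DF(1.5y) = 4497/5000 ≈ 0.899400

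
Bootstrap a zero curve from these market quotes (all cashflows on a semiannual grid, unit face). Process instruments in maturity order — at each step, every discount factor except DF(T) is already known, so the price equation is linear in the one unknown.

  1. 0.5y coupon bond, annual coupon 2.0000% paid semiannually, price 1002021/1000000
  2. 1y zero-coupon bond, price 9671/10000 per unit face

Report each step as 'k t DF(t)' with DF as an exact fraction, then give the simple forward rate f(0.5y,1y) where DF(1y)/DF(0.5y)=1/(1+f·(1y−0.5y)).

step 1 [0.5y] bond c/2=1/100: DF=(1002021/1000000 − 1/100·(0))/(1+1/100) = 9921/10000 ≈ 0.992100
step 2 [1y] zero: DF = P = 9671/10000 ≈ 0.967100

1 1/2 9921/10000
2 1 9671/10000
f(0.5y,1y) = ((9921/10000)/(9671/10000) − 1)/(1/2) = 500/9671 ≈ 5.1701%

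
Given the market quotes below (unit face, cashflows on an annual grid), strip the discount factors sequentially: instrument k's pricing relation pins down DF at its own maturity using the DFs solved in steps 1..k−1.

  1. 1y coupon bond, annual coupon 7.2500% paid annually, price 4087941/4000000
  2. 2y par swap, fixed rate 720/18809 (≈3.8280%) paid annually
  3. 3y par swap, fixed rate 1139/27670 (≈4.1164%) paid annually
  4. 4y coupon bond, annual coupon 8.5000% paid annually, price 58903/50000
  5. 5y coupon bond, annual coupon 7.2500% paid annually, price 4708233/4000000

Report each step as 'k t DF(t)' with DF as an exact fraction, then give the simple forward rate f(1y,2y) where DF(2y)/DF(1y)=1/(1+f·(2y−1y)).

1 1 9529/10000
2 2 116/125
3 3 8861/10000
4 4 869/1000
5 5 8517/10000
f(1y,2y) = ((9529/10000)/(116/125) − 1)/(1) = 249/9280 ≈ 2.6832%

step 1 [1y] bond c/1=29/400: DF=(4087941/4000000 − 29/400·(0))/(1+29/400) = 9529/10000 ≈ 0.952900
step 2 [2y] swap r/1=720/18809: DF=(1 − 720/18809·(0.952900))/(1+720/18809) = 116/125 ≈ 0.928000
step 3 [3y] swap r/1=1139/27670: DF=(1 − 1139/27670·(0.952900+0.928000))/(1+1139/27670) = 8861/10000 ≈ 0.886100
step 4 [4y] bond c/1=17/200: DF=(58903/50000 − 17/200·(0.952900+0.928000+0.886100))/(1+17/200) = 869/1000 ≈ 0.869000
step 5 [5y] bond c/1=29/400: DF=(4708233/4000000 − 29/400·(0.952900+0.928000+0.886100+0.869000))/(1+29/400) = 8517/10000 ≈ 0.851700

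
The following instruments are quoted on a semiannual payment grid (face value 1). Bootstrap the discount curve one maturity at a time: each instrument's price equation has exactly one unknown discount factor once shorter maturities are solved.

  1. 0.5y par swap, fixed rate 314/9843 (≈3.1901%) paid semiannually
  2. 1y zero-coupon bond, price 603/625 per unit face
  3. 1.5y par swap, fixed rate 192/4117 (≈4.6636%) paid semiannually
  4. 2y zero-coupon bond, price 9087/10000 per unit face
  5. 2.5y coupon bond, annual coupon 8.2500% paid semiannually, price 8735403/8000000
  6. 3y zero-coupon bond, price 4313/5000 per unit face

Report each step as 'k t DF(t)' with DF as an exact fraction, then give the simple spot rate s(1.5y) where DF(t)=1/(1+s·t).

step 1 [0.5y] swap r/2=157/9843: DF=(1 − 157/9843·(0))/(1+157/9843) = 9843/10000 ≈ 0.984300
step 2 [1y] zero: DF = P = 603/625 ≈ 0.964800
step 3 [1.5y] swap r/2=96/4117: DF=(1 − 96/4117·(0.984300+0.964800))/(1+96/4117) = 583/625 ≈ 0.932800
step 4 [2y] zero: DF = P = 9087/10000 ≈ 0.908700
step 5 [2.5y] bond c/2=33/800: DF=(8735403/8000000 − 33/800·(0.984300+0.964800+0.932800+0.908700))/(1+33/800) = 1797/2000 ≈ 0.898500
step 6 [3y] zero: DF = P = 4313/5000 ≈ 0.862600

1 1/2 9843/10000
2 1 603/625
3 3/2 583/625
4 2 9087/10000
5 5/2 1797/2000
6 3 4313/5000
s(1.5y) = (1/(583/625) − 1)/(3/2) = 28/583 ≈ 4.8027%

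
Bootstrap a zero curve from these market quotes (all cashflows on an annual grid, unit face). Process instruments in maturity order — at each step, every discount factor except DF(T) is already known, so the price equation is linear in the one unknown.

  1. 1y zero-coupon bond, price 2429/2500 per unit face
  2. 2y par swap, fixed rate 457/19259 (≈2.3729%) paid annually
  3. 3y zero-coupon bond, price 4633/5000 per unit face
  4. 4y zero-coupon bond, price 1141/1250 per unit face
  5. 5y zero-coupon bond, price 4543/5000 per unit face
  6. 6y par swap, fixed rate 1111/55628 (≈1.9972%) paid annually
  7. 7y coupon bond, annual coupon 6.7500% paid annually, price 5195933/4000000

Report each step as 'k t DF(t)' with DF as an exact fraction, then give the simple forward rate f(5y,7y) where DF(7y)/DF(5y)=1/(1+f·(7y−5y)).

1 1 2429/2500
2 2 9543/10000
3 3 4633/5000
4 4 1141/1250
5 5 4543/5000
6 6 8889/10000
7 7 8651/10000
f(5y,7y) = ((4543/5000)/(8651/10000) − 1)/(2) = 435/17302 ≈ 2.5142%

step 1 [1y] zero: DF = P = 2429/2500 ≈ 0.971600
step 2 [2y] swap r/1=457/19259: DF=(1 − 457/19259·(0.971600))/(1+457/19259) = 9543/10000 ≈ 0.954300
step 3 [3y] zero: DF = P = 4633/5000 ≈ 0.926600
step 4 [4y] zero: DF = P = 1141/1250 ≈ 0.912800
step 5 [5y] zero: DF = P = 4543/5000 ≈ 0.908600
step 6 [6y] swap r/1=1111/55628: DF=(1 − 1111/55628·(0.971600+0.954300+0.926600+0.912800+0.908600))/(1+1111/55628) = 8889/10000 ≈ 0.888900
step 7 [7y] bond c/1=27/400: DF=(5195933/4000000 − 27/400·(0.971600+0.954300+0.926600+0.912800+0.908600+0.888900))/(1+27/400) = 8651/10000 ≈ 0.865100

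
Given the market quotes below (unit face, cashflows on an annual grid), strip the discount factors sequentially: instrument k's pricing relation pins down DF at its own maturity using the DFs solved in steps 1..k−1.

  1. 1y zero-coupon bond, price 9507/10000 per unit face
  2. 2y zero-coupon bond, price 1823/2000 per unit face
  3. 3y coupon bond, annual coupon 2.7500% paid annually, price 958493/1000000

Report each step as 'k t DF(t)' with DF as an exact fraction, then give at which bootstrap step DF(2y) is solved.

1 1 9507/10000
2 2 1823/2000
3 3 883/1000
DF(2y) is solved at step 2

step 1 [1y] zero: DF = P = 9507/10000 ≈ 0.950700
step 2 [2y] zero: DF = P = 1823/2000 ≈ 0.911500
step 3 [3y] bond c/1=11/400: DF=(958493/1000000 − 11/400·(0.950700+0.911500))/(1+11/400) = 883/1000 ≈ 0.883000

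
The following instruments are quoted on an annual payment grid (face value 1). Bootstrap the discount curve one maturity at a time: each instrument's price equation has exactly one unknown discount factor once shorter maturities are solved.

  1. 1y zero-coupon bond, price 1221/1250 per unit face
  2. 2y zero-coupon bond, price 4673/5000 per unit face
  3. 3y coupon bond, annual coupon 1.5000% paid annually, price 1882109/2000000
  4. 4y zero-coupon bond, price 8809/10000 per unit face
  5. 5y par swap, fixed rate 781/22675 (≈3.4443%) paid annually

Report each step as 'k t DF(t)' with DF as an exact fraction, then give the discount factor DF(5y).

step 1 [1y] zero: DF = P = 1221/1250 ≈ 0.976800
step 2 [2y] zero: DF = P = 4673/5000 ≈ 0.934600
step 3 [3y] bond c/1=3/200: DF=(1882109/2000000 − 3/200·(0.976800+0.934600))/(1+3/200) = 8989/10000 ≈ 0.898900
step 4 [4y] zero: DF = P = 8809/10000 ≈ 0.880900
step 5 [5y] swap r/1=781/22675: DF=(1 − 781/22675·(0.976800+0.934600+0.898900+0.880900))/(1+781/22675) = 4219/5000 ≈ 0.843800

1 1 1221/1250
2 2 4673/5000
3 3 8989/10000
4 4 8809/10000
5 5 4219/5000
DF(5y) = 4219/5000 ≈ 0.843800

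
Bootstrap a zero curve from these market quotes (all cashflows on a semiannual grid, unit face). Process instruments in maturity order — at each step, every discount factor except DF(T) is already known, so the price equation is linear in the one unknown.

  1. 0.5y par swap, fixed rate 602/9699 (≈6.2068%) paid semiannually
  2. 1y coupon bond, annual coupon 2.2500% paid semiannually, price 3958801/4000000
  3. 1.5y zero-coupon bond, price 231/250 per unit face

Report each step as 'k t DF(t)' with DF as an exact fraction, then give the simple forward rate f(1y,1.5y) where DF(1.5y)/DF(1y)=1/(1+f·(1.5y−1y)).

1 1/2 9699/10000
2 1 9679/10000
3 3/2 231/250
f(1y,1.5y) = ((9679/10000)/(231/250) − 1)/(1/2) = 439/4620 ≈ 9.5022%

step 1 [0.5y] swap r/2=301/9699: DF=(1 − 301/9699·(0))/(1+301/9699) = 9699/10000 ≈ 0.969900
step 2 [1y] bond c/2=9/800: DF=(3958801/4000000 − 9/800·(0.969900))/(1+9/800) = 9679/10000 ≈ 0.967900
step 3 [1.5y] zero: DF = P = 231/250 ≈ 0.924000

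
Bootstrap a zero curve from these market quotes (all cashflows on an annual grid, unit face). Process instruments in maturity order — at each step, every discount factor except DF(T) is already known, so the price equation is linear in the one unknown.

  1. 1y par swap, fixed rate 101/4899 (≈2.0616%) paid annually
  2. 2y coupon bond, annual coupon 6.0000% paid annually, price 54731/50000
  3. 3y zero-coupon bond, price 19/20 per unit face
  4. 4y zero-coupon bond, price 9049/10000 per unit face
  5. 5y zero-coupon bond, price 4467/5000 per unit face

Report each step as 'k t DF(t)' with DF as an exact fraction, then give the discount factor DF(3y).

step 1 [1y] swap r/1=101/4899: DF=(1 − 101/4899·(0))/(1+101/4899) = 4899/5000 ≈ 0.979800
step 2 [2y] bond c/1=3/50: DF=(54731/50000 − 3/50·(0.979800))/(1+3/50) = 2443/2500 ≈ 0.977200
step 3 [3y] zero: DF = P = 19/20 ≈ 0.950000
step 4 [4y] zero: DF = P = 9049/10000 ≈ 0.904900
step 5 [5y] zero: DF = P = 4467/5000 ≈ 0.893400

1 1 4899/5000
2 2 2443/2500
3 3 19/20
4 4 9049/10000
5 5 4467/5000
DF(3y) = 19/20 ≈ 0.950000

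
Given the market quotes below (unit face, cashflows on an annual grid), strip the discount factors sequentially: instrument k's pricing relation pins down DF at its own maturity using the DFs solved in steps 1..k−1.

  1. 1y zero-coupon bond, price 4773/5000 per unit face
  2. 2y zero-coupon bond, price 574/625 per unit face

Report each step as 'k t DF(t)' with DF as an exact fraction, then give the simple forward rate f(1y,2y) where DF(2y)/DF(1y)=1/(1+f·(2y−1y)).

step 1 [1y] zero: DF = P = 4773/5000 ≈ 0.954600
step 2 [2y] zero: DF = P = 574/625 ≈ 0.918400

1 1 4773/5000
2 2 574/625
f(1y,2y) = ((4773/5000)/(574/625) − 1)/(1) = 181/4592 ≈ 3.9416%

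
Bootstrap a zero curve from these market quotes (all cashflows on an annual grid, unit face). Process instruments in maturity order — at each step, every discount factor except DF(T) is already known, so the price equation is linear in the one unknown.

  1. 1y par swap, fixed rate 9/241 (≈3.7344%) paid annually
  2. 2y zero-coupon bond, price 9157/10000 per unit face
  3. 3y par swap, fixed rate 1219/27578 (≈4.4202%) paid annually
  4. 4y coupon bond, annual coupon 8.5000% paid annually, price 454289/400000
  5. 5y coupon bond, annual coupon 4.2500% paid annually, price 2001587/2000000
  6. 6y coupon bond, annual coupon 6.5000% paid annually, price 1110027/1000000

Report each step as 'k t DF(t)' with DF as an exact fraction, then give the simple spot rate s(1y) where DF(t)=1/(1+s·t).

1 1 241/250
2 2 9157/10000
3 3 8781/10000
4 4 8307/10000
5 5 8137/10000
6 6 967/1250
s(1y) = (1/(241/250) − 1)/(1) = 9/241 ≈ 3.7344%

step 1 [1y] swap r/1=9/241: DF=(1 − 9/241·(0))/(1+9/241) = 241/250 ≈ 0.964000
step 2 [2y] zero: DF = P = 9157/10000 ≈ 0.915700
step 3 [3y] swap r/1=1219/27578: DF=(1 − 1219/27578·(0.964000+0.915700))/(1+1219/27578) = 8781/10000 ≈ 0.878100
step 4 [4y] bond c/1=17/200: DF=(454289/400000 − 17/200·(0.964000+0.915700+0.878100))/(1+17/200) = 8307/10000 ≈ 0.830700
step 5 [5y] bond c/1=17/400: DF=(2001587/2000000 − 17/400·(0.964000+0.915700+0.878100+0.830700))/(1+17/400) = 8137/10000 ≈ 0.813700
step 6 [6y] bond c/1=13/200: DF=(1110027/1000000 − 13/200·(0.964000+0.915700+0.878100+0.830700+0.813700))/(1+13/200) = 967/1250 ≈ 0.773600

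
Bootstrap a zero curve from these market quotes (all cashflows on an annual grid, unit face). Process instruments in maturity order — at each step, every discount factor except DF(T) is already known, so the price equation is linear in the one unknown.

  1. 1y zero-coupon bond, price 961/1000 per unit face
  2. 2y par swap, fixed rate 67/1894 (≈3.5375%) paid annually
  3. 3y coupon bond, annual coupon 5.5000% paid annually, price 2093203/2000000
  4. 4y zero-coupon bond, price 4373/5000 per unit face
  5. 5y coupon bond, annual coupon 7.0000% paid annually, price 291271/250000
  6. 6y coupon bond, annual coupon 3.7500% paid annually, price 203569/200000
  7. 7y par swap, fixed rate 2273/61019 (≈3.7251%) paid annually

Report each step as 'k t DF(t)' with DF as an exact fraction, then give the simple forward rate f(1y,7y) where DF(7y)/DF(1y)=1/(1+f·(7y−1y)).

1 1 961/1000
2 2 933/1000
3 3 8933/10000
4 4 4373/5000
5 5 8493/10000
6 6 409/500
7 7 7727/10000
f(1y,7y) = ((961/1000)/(7727/10000) − 1)/(6) = 1883/46362 ≈ 4.0615%

step 1 [1y] zero: DF = P = 961/1000 ≈ 0.961000
step 2 [2y] swap r/1=67/1894: DF=(1 − 67/1894·(0.961000))/(1+67/1894) = 933/1000 ≈ 0.933000
step 3 [3y] bond c/1=11/200: DF=(2093203/2000000 − 11/200·(0.961000+0.933000))/(1+11/200) = 8933/10000 ≈ 0.893300
step 4 [4y] zero: DF = P = 4373/5000 ≈ 0.874600
step 5 [5y] bond c/1=7/100: DF=(291271/250000 − 7/100·(0.961000+0.933000+0.893300+0.874600))/(1+7/100) = 8493/10000 ≈ 0.849300
step 6 [6y] bond c/1=3/80: DF=(203569/200000 − 3/80·(0.961000+0.933000+0.893300+0.874600+0.849300))/(1+3/80) = 409/500 ≈ 0.818000
step 7 [7y] swap r/1=2273/61019: DF=(1 − 2273/61019·(0.961000+0.933000+0.893300+0.874600+0.849300+0.818000))/(1+2273/61019) = 7727/10000 ≈ 0.772700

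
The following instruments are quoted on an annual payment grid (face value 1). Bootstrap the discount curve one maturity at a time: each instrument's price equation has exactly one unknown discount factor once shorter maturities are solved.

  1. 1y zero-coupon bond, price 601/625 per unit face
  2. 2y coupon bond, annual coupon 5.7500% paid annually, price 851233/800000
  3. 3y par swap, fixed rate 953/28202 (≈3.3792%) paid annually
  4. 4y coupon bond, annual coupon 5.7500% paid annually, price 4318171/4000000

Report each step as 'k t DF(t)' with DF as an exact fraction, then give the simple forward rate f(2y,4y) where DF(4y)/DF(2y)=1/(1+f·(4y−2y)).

1 1 601/625
2 2 9539/10000
3 3 9047/10000
4 4 347/400
f(2y,4y) = ((9539/10000)/(347/400) − 1)/(2) = 432/8675 ≈ 4.9798%

step 1 [1y] zero: DF = P = 601/625 ≈ 0.961600
step 2 [2y] bond c/1=23/400: DF=(851233/800000 − 23/400·(0.961600))/(1+23/400) = 9539/10000 ≈ 0.953900
step 3 [3y] swap r/1=953/28202: DF=(1 − 953/28202·(0.961600+0.953900))/(1+953/28202) = 9047/10000 ≈ 0.904700
step 4 [4y] bond c/1=23/400: DF=(4318171/4000000 − 23/400·(0.961600+0.953900+0.904700))/(1+23/400) = 347/400 ≈ 0.867500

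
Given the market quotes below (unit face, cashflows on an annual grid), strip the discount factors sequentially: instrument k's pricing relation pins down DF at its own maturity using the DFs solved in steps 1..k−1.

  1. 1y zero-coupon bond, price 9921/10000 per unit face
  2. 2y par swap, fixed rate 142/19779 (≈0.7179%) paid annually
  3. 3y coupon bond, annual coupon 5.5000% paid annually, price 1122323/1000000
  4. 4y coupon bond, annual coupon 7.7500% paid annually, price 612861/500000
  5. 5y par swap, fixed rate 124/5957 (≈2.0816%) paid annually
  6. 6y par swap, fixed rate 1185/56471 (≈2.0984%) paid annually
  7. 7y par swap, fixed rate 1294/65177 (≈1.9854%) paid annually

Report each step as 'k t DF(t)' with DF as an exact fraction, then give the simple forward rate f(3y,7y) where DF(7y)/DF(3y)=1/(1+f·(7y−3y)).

1 1 9921/10000
2 2 4929/5000
3 3 9607/10000
4 4 4631/5000
5 5 563/625
6 6 1763/2000
7 7 4353/5000
f(3y,7y) = ((9607/10000)/(4353/5000) − 1)/(4) = 901/34824 ≈ 2.5873%

step 1 [1y] zero: DF = P = 9921/10000 ≈ 0.992100
step 2 [2y] swap r/1=142/19779: DF=(1 − 142/19779·(0.992100))/(1+142/19779) = 4929/5000 ≈ 0.985800
step 3 [3y] bond c/1=11/200: DF=(1122323/1000000 − 11/200·(0.992100+0.985800))/(1+11/200) = 9607/10000 ≈ 0.960700
step 4 [4y] bond c/1=31/400: DF=(612861/500000 − 31/400·(0.992100+0.985800+0.960700))/(1+31/400) = 4631/5000 ≈ 0.926200
step 5 [5y] swap r/1=124/5957: DF=(1 − 124/5957·(0.992100+0.985800+0.960700+0.926200))/(1+124/5957) = 563/625 ≈ 0.900800
step 6 [6y] swap r/1=1185/56471: DF=(1 − 1185/56471·(0.992100+0.985800+0.960700+0.926200+0.900800))/(1+1185/56471) = 1763/2000 ≈ 0.881500
step 7 [7y] swap r/1=1294/65177: DF=(1 − 1294/65177·(0.992100+0.985800+0.960700+0.926200+0.900800+0.881500))/(1+1294/65177) = 4353/5000 ≈ 0.870600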